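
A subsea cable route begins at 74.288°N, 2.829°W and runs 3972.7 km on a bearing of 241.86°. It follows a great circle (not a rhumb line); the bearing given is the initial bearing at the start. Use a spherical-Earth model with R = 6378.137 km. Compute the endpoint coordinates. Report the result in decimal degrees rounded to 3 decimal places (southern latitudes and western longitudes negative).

latitude 45.020°, longitude -49.526°

The arc subtends δ = 3972.7/6378.137 = 0.622862 rad at the centre.
Start latitude φ₁ = 1.296570 rad; initial bearing θ = 4.221253 rad.
Applying the spherical law of cosines for sides, sin φ₂ = sin φ₁ cos δ + cos φ₁ sin δ cos θ = 0.707358, so φ₂ = 45.020°.
For the longitude increment, Δλ = atan2( sin θ sin δ cos φ₁, cos δ − sin φ₁ sin φ₂ ) = atan2(-0.139303, 0.131284) = -46.697°.
λ₂ = λ₁ + Δλ = -49.526°.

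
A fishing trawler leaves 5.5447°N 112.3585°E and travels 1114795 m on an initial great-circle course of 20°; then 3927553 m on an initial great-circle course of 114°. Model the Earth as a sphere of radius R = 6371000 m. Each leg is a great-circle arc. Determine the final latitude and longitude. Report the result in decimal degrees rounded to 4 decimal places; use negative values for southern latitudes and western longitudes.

Apply the spherical direct solution leg by leg, carrying full precision between legs.
Leg 1: from (5.5447°, 112.3585°), δ = 1114795/6371000 = 0.174980 rad, θ = 20° → φ = 14.9497°, λ = 115.8917°.
Leg 2: from (14.9497°, 115.8917°), δ = 3927553/6371000 = 0.616474 rad, θ = 114° → φ = -0.9578°, λ = 147.7791°.

latitude -0.9578°, longitude 147.7791°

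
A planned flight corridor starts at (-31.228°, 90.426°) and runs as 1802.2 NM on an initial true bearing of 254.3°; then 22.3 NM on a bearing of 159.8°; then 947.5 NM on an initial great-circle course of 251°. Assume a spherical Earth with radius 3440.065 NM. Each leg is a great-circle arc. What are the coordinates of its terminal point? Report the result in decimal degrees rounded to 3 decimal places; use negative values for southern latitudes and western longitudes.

latitude -38.387°, longitude 35.733°

Apply the spherical direct solution leg by leg, carrying full precision between legs.
Leg 1: from (-31.228°, 90.426°), δ = 1802.2/3440.065 = 0.523885 rad, θ = 254.3° → φ = -34.379°, λ = 54.728°.
Leg 2: from (-34.379°, 54.728°), δ = 22.3/3440.065 = 0.006482 rad, θ = 159.8° → φ = -34.728°, λ = 54.884°.
Leg 3: from (-34.728°, 54.884°), δ = 947.5/3440.065 = 0.275431 rad, θ = 251° → φ = -38.387°, λ = 35.733°.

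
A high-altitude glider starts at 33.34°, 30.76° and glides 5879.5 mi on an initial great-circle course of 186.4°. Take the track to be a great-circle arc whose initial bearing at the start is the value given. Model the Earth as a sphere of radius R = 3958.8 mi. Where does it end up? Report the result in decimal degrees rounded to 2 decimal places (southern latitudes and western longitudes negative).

δ = 5879.5/3958.8 = 1.485172 rad (85.0941°).
With φ₁ = 33.34° = 0.581893 rad and θ = 186.4° = 3.253294 rad:
sin φ₂ = sin φ₁ cos δ + cos φ₁ sin δ cos θ = (0.549606)(0.085519) + (0.835424)(0.996336)(-0.993768) = -0.780174
φ₂ = asin(-0.780174) = -0.894944 rad = -51.28°.
For the longitude increment, Δλ = atan2( sin θ sin δ cos φ₁, cos δ − sin φ₁ sin φ₂ ) = atan2(-0.092783, 0.514308) = -10.23°.
λ₂ = 30.76° + -10.23° = 20.53°.

latitude -51.28°, longitude 20.53°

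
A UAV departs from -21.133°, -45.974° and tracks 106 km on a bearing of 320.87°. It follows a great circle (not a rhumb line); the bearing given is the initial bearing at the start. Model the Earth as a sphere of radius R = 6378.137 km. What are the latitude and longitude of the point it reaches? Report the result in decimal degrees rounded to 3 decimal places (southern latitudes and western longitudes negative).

latitude -20.393°, longitude -46.615°

Angular distance δ = d/R = 106 / 6378.137 = 0.016619 rad.
With φ₁ = -21.133° = -0.368840 rad and θ = 320.87° = 5.600238 rad:
Applying the spherical law of cosines for sides, sin φ₂ = sin φ₁ cos δ + cos φ₁ sin δ cos θ = -0.348460, so φ₂ = -20.393°.
For the longitude increment, Δλ = atan2( sin θ sin δ cos φ₁, cos δ − sin φ₁ sin φ₂ ) = atan2(-0.009782, 0.874230) = -0.641°.
λ₂ = -45.974° + -0.641° = -46.615°.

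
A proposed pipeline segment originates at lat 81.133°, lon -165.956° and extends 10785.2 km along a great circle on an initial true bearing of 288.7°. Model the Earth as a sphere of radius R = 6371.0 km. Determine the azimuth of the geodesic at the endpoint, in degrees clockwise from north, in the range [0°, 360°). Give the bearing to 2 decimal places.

final bearing 188.42°

Angular distance δ = d/R = 10785.2 / 6371 = 1.692858 rad.
With φ₁ = 81.133° = 1.416038 rad and θ = 288.7° = 5.038766 rad:
Destination latitude: φ₂ = arcsin( sin φ₁ cos δ + cos φ₁ sin δ cos θ ) = arcsin(-0.071252) = -4.086°.
Δλ = atan2( sin θ sin δ cos φ₁ , cos δ − sin φ₁ sin φ₂ ) = atan2(-0.144918, -0.051359) = -1.911384 rad = -109.514°.
λ₂ = -165.956° + -109.514° = -275.470°, normalized to (−180°, 180°] → 84.530°.
The forward bearing on arrival equals the back-azimuth from the destination plus 180°.
Back-azimuth from P₂ (-4.09°, 84.53°) to P₁ (81.13°, -165.96°), with Δλ' = λ₁ − λ₂ = -250.49°: atan2( sin Δλ' cos φ₁ , cos φ₂ sin φ₁ − sin φ₂ cos φ₁ cos Δλ' ) = 8.42°.
Final bearing = (8.42° + 180°) mod 360° = 188.42°.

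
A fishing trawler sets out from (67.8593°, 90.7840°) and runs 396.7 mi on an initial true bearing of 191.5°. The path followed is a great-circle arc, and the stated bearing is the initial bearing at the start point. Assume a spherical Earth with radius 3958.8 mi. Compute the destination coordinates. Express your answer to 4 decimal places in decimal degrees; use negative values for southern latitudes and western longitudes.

latitude 62.2107°, longitude 88.3322°

Angular distance δ = d/R = 396.7 / 3958.8 = 0.100207 rad.
With φ₁ = 67.8593° = 1.184368 rad and θ = 191.5° = 3.342306 rad:
Destination latitude: φ₂ = arcsin( sin φ₁ cos δ + cos φ₁ sin δ cos θ ) = arcsin(0.884668) = 62.2107°.
Δλ = atan2( sin θ sin δ cos φ₁ , cos δ − sin φ₁ sin φ₂ ) = atan2(-0.007517, 0.175550) = -0.042792 rad = -2.4518°.
λ₂ = 90.7840° + -2.4518° = 88.3322°.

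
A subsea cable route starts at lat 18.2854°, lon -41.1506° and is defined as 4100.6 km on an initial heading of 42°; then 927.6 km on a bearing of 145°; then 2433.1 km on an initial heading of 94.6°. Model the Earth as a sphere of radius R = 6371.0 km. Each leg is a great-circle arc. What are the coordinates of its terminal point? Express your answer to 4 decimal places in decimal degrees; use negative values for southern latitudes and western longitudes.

latitude 30.8925°, longitude 23.3082°

Apply the spherical direct solution leg by leg, carrying full precision between legs.
Leg 1: from (18.2854°, -41.1506°), δ = 4100.6/6371 = 0.643635 rad, θ = 42° → φ = 42.4094°, λ = -8.2044°.
Leg 2: from (42.4094°, -8.2044°), δ = 927.6/6371 = 0.145597 rad, θ = 145° → φ = 35.4181°, λ = -2.3435°.
Leg 3: from (35.4181°, -2.3435°), δ = 2433.1/6371 = 0.381902 rad, θ = 94.6° → φ = 30.8925°, λ = 23.3082°.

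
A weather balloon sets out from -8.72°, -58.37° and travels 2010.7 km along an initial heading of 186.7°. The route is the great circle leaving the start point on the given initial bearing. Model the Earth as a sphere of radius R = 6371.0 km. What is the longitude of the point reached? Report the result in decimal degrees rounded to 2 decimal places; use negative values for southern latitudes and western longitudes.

longitude -60.69°

δ = 2010.7/6371 = 0.315602 rad (18.0827°).
Converting: φ₁ = -0.152193 rad, θ = 3.258530 rad.
sin φ₂ = sin φ₁ cos δ + cos φ₁ sin δ cos θ = (-0.151606)(0.950610) + (0.988441)(0.310389)(-0.993171) = -0.448824
φ₂ = asin(-0.448824) = -0.465449 rad = -26.67°.
Then Δλ = atan2(-0.035795, 0.882565) = -0.040535 rad, from sin θ sin δ cos φ₁ over cos δ − sin φ₁ sin φ₂.
Hence λ₂ = -58.37° + -2.32° = -60.69°.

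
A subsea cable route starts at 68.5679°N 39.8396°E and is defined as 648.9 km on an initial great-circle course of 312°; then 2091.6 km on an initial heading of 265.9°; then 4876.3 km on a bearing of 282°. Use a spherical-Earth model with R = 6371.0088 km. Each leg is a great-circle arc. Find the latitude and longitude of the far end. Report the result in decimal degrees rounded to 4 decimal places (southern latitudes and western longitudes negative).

Apply the spherical direct solution leg by leg, carrying full precision between legs.
Leg 1: from (68.5679°, 39.8396°), δ = 648.9/6371.0088 = 0.101852 rad, θ = 312° → φ = 71.9686°, λ = 25.7106°.
Leg 2: from (71.9686°, 25.7106°), δ = 2091.6/6371.0088 = 0.328300 rad, θ = 265.9° → φ = 63.2484°, λ = -19.8907°.
Leg 3: from (63.2484°, -19.8907°), δ = 4876.3/6371.0088 = 0.765389 rad, θ = 282° → φ = 45.1347°, λ = -93.7625°.

latitude 45.1347°, longitude -93.7625°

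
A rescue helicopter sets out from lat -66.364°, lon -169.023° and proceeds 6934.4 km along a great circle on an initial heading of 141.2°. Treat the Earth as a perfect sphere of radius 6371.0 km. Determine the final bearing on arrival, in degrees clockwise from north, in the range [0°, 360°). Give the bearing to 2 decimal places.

final bearing 20.65°

δ = 6934.4/6371 = 1.088432 rad (62.3626°).
With φ₁ = -66.364° = -1.158270 rad and θ = 141.2° = 2.464405 rad:
Applying the spherical law of cosines for sides, sin φ₂ = sin φ₁ cos δ + cos φ₁ sin δ cos θ = -0.701766, so φ₂ = -44.569°.
For the longitude increment, Δλ = atan2( sin θ sin δ cos φ₁, cos δ − sin φ₁ sin φ₂ ) = atan2(0.222557, -0.179020) = 128.813°.
λ₂ = λ₁ + Δλ = -40.210°.
The forward bearing on arrival equals the back-azimuth from the destination plus 180°.
Back-azimuth from P₂ (-44.57°, -40.21°) to P₁ (-66.36°, -169.02°), with Δλ' = λ₁ − λ₂ = -128.81°: atan2( sin Δλ' cos φ₁ , cos φ₂ sin φ₁ − sin φ₂ cos φ₁ cos Δλ' ) = 200.65°.
Final bearing = (200.65° + 180°) mod 360° = 20.65°.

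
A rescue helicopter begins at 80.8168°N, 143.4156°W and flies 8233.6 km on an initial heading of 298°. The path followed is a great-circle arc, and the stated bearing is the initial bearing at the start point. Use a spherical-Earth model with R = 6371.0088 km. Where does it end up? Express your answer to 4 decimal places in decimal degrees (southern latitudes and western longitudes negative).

latitude 20.0825°, longitude 101.2598°

δ = 8233.6/6371.0088 = 1.292354 rad (74.0464°).
Start latitude φ₁ = 1.410519 rad; initial bearing θ = 5.201081 rad.
Destination latitude: φ₂ = arcsin( sin φ₁ cos δ + cos φ₁ sin δ cos θ ) = arcsin(0.343373) = 20.0825°.
For the longitude increment, Δλ = atan2( sin θ sin δ cos φ₁, cos δ − sin φ₁ sin φ₂ ) = atan2(-0.135484, -0.064114) = -115.3246°.
λ₂ = -143.4156° + -115.3246° = -258.7402°, normalized to (−180°, 180°] → 101.2598°.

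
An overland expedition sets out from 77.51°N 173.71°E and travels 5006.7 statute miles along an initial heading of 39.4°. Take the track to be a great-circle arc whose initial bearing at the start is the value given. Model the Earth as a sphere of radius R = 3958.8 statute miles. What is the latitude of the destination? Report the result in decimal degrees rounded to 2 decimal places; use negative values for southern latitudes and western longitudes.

δ = 5006.7/3958.8 = 1.264701 rad (72.4621°).
With φ₁ = 77.51° = 1.352805 rad and θ = 39.4° = 0.687660 rad:
Destination latitude: φ₂ = arcsin( sin φ₁ cos δ + cos φ₁ sin δ cos θ ) = arcsin(0.453556) = 26.97°.
Δλ = atan2( sin θ sin δ cos φ₁ , cos δ − sin φ₁ sin φ₂ ) = atan2(0.130892, -0.141485) = 2.395066 rad = 137.23°.
λ₂ = 173.71° + 137.23° = 310.94°, normalized to (−180°, 180°] → -49.06°.

latitude 26.97°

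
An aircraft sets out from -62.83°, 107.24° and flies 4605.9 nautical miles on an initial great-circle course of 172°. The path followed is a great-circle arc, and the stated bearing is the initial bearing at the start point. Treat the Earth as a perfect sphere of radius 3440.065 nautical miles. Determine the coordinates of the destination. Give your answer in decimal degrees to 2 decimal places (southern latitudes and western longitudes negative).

latitude -40.13°, longitude -82.96°

Central angle δ = d/R = 1.338899 rad.
Start latitude φ₁ = -1.096590 rad; initial bearing θ = 3.001966 rad.
Applying the spherical law of cosines for sides, sin φ₂ = sin φ₁ cos δ + cos φ₁ sin δ cos θ = -0.644549, so φ₂ = -40.13°.
Then Δλ = atan2(0.061850, -0.343602) = 2.963496 rad, from sin θ sin δ cos φ₁ over cos δ − sin φ₁ sin φ₂.
λ₂ = 107.24° + 169.80° = 277.04°, normalized to (−180°, 180°] → -82.96°.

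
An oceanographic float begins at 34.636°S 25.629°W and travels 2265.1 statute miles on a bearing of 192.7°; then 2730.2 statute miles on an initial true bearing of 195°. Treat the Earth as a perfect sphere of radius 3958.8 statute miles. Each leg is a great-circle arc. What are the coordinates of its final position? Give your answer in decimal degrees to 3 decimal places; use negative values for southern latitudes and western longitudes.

latitude -72.827°, longitude 171.359°

Apply the spherical direct solution leg by leg, carrying full precision between legs.
Leg 1: from (-34.636°, -25.629°), δ = 2265.1/3958.8 = 0.572168 rad, θ = 192.7° → φ = -65.844°, λ = -42.540°.
Leg 2: from (-65.844°, -42.540°), δ = 2730.2/3958.8 = 0.689653 rad, θ = 195° → φ = -72.827°, λ = 171.359°.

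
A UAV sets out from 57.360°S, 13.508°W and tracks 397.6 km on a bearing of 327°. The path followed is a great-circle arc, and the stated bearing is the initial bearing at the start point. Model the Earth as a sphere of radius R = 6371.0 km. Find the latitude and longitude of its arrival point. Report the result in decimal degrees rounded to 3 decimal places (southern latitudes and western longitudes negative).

latitude -54.314°, longitude -16.846°

Central angle δ = d/R = 0.062408 rad.
With φ₁ = -57.360° = -1.001121 rad and θ = 327° = 5.707227 rad:
sin φ₂ = sin φ₁ cos δ + cos φ₁ sin δ cos θ = (-0.842076)(0.998053) + (0.539359)(0.062367)(0.838671) = -0.812225
φ₂ = asin(-0.812225) = -0.947957 rad = -54.314°.
Δλ = atan2( sin θ sin δ cos φ₁ , cos δ − sin φ₁ sin φ₂ ) = atan2(-0.018321, 0.314098) = -0.058262 rad = -3.338°.
λ₂ = -13.508° + -3.338° = -16.846°.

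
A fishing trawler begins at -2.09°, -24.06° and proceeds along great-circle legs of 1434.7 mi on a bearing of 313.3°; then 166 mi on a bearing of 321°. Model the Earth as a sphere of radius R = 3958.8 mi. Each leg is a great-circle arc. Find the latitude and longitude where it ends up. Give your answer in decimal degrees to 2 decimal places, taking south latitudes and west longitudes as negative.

latitude 13.92°, longitude -40.92°

Apply the spherical direct solution leg by leg, carrying full precision between legs.
Leg 1: from (-2.09°, -24.06°), δ = 1434.7/3958.8 = 0.362408 rad, θ = 313.3° → φ = 12.06°, λ = -39.36°.
Leg 2: from (12.06°, -39.36°), δ = 166/3958.8 = 0.041932 rad, θ = 321° → φ = 13.92°, λ = -40.92°.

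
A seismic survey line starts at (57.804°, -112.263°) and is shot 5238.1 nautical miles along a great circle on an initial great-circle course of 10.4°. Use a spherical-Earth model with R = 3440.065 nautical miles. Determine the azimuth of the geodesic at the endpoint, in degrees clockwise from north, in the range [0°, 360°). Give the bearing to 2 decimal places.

final bearing 173.31°

Angular distance δ = d/R = 5238.1 / 3440.065 = 1.522675 rad.
With φ₁ = 57.804° = 1.008870 rad and θ = 10.4° = 0.181514 rad:
sin φ₂ = sin φ₁ cos δ + cos φ₁ sin δ cos θ = (0.846230)(0.048103) + (0.532817)(0.998842)(0.983571) = 0.564163
φ₂ = asin(0.564163) = 0.599420 rad = 34.344°.
Δλ = atan2( sin θ sin δ cos φ₁ , cos δ − sin φ₁ sin φ₂ ) = atan2(0.096072, -0.429309) = 2.921436 rad = 167.386°.
λ₂ = λ₁ + Δλ = 55.123°.
The forward bearing on arrival equals the back-azimuth from the destination plus 180°.
Back-azimuth from P₂ (34.34°, 55.12°) to P₁ (57.80°, -112.26°), with Δλ' = λ₁ − λ₂ = -167.39°: atan2( sin Δλ' cos φ₁ , cos φ₂ sin φ₁ − sin φ₂ cos φ₁ cos Δλ' ) = 353.31°.
Final bearing = (353.31° + 180°) mod 360° = 173.31°.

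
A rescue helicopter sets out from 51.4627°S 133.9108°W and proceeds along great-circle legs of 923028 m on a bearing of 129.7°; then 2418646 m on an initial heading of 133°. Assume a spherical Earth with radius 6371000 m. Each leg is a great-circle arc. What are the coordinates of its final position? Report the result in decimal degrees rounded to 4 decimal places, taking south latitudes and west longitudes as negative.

Apply the spherical direct solution leg by leg, carrying full precision between legs.
Leg 1: from (-51.4627°, -133.9108°), δ = 923028/6371000 = 0.144880 rad, θ = 129.7° → φ = -56.2494°, λ = -122.3775°.
Leg 2: from (-56.2494°, -122.3775°), δ = 2418646/6371000 = 0.379634 rad, θ = 133° → φ = -65.8781°, λ = -80.8351°.

latitude -65.8781°, longitude -80.8351°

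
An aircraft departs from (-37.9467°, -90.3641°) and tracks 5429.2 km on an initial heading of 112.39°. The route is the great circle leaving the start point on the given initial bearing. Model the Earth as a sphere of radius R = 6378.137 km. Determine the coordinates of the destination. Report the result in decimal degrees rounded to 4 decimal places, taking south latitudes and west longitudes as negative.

Angular distance δ = d/R = 5429.2 / 6378.137 = 0.851220 rad.
With φ₁ = -37.9467° = -0.662295 rad and θ = 112.39° = 1.961576 rad:
sin φ₂ = sin φ₁ cos δ + cos φ₁ sin δ cos θ = (-0.614928)(0.659066) + (0.788583)(0.752085)(-0.380909) = -0.631188
φ₂ = asin(-0.631188) = -0.683084 rad = -39.1378°.
Then Δλ = atan2(0.548371, 0.270930) = 1.111909 rad, from sin θ sin δ cos φ₁ over cos δ − sin φ₁ sin φ₂.
λ₂ = -90.3641° + 63.7077° = -26.6564°.

latitude -39.1378°, longitude -26.6564°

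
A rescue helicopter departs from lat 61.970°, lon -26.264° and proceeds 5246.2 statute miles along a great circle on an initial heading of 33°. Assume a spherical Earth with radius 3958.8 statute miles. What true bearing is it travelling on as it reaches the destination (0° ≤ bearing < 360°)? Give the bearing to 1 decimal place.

final bearing 161.4°

δ = 5246.2/3958.8 = 1.325200 rad (75.9283°).
Converting: φ₁ = 1.081581 rad, θ = 0.575959 rad.
sin φ₂ = sin φ₁ cos δ + cos φ₁ sin δ cos θ = (0.882702)(0.243135) + (0.469934)(0.969992)(0.838671) = 0.596909
φ₂ = asin(0.596909) = 0.639643 rad = 36.649°.
Δλ = atan2( sin θ sin δ cos φ₁ , cos δ − sin φ₁ sin φ₂ ) = atan2(0.248264, -0.283757) = 2.422810 rad = 138.817°.
Hence λ₂ = -26.264° + 138.817° = 112.553°.
The forward bearing on arrival equals the back-azimuth from the destination plus 180°.
Back-azimuth from P₂ (36.6°, 112.6°) to P₁ (62.0°, -26.3°), with Δλ' = λ₁ − λ₂ = -138.8°: atan2( sin Δλ' cos φ₁ , cos φ₂ sin φ₁ − sin φ₂ cos φ₁ cos Δλ' ) = 341.4°.
Final bearing = (341.4° + 180°) mod 360° = 161.4°.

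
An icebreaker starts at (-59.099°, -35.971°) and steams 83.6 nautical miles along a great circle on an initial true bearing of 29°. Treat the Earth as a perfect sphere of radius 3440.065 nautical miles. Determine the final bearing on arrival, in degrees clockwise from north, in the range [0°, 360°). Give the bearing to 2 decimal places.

Angular distance δ = d/R = 83.6 / 3440.065 = 0.024302 rad.
Start latitude φ₁ = -1.031472 rad; initial bearing θ = 0.506145 rad.
sin φ₂ = sin φ₁ cos δ + cos φ₁ sin δ cos θ = (-0.858056)(0.999705) + (0.513556)(0.024299)(0.874620) = -0.846888
φ₂ = asin(-0.846888) = -1.010106 rad = -57.875°.
Δλ = atan2( sin θ sin δ cos φ₁ , cos δ − sin φ₁ sin φ₂ ) = atan2(0.006050, 0.273027) = 0.022155 rad = 1.269°.
λ₂ = -35.971° + 1.269° = -34.702°.
The forward bearing on arrival equals the back-azimuth from the destination plus 180°.
Back-azimuth from P₂ (-57.87°, -34.70°) to P₁ (-59.10°, -35.97°), with Δλ' = λ₁ − λ₂ = -1.27°: atan2( sin Δλ' cos φ₁ , cos φ₂ sin φ₁ − sin φ₂ cos φ₁ cos Δλ' ) = 207.92°.
Final bearing = (207.92° + 180°) mod 360° = 27.92°.

final bearing 27.92°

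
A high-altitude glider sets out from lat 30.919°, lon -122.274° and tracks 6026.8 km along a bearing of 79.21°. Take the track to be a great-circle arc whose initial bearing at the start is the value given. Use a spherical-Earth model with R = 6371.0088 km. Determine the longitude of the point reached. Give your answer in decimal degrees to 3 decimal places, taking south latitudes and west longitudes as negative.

longitude -60.284°

The arc subtends δ = 6026.8/6371.0088 = 0.945973 rad at the centre.
Start latitude φ₁ = 0.539638 rad; initial bearing θ = 1.382475 rad.
Destination latitude: φ₂ = arcsin( sin φ₁ cos δ + cos φ₁ sin δ cos θ ) = arcsin(0.430827) = 25.520°.
Then Δλ = atan2(0.683507, 0.363584) = 1.081925 rad, from sin θ sin δ cos φ₁ over cos δ − sin φ₁ sin φ₂.
λ₂ = λ₁ + Δλ = -60.284°.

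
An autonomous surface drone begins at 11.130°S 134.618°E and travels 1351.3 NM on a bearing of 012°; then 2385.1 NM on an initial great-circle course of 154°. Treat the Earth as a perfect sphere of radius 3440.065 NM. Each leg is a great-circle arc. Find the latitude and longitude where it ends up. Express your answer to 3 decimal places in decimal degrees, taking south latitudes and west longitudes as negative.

Apply the spherical direct solution leg by leg, carrying full precision between legs.
Leg 1: from (-11.130°, 134.618°), δ = 1351.3/3440.065 = 0.392812 rad, θ = 12° → φ = 10.897°, λ = 139.267°.
Leg 2: from (10.897°, 139.267°), δ = 2385.1/3440.065 = 0.693330 rad, θ = 154° → φ = -24.750°, λ = 157.236°.

latitude -24.750°, longitude 157.236°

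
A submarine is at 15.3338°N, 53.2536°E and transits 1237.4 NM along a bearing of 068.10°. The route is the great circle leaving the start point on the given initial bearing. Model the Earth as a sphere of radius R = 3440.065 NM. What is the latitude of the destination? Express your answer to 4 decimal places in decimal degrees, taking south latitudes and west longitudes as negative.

latitude 21.9708°

Central angle δ = d/R = 0.359703 rad.
Converting: φ₁ = 0.267625 rad, θ = 1.188569 rad.
Applying the spherical law of cosines for sides, sin φ₂ = sin φ₁ cos δ + cos φ₁ sin δ cos θ = 0.374135, so φ₂ = 21.9708°.
Δλ = atan2( sin θ sin δ cos φ₁ , cos δ − sin φ₁ sin φ₂ ) = atan2(0.314968, 0.837065) = 0.359890 rad = 20.6202°.
λ₂ = λ₁ + Δλ = 73.8738°.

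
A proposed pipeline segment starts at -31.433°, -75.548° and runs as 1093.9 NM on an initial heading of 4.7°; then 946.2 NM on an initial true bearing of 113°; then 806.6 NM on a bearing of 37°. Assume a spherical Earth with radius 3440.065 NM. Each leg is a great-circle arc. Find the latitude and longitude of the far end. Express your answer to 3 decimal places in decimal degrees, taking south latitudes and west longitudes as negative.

Apply the spherical direct solution leg by leg, carrying full precision between legs.
Leg 1: from (-31.433°, -75.548°), δ = 1093.9/3440.065 = 0.317988 rad, θ = 4.7° → φ = -13.266°, λ = -74.040°.
Leg 2: from (-13.266°, -74.040°), δ = 946.2/3440.065 = 0.275053 rad, θ = 113° → φ = -18.914°, λ = -58.716°.
Leg 3: from (-18.914°, -58.716°), δ = 806.6/3440.065 = 0.234472 rad, θ = 37° → φ = -8.033°, λ = -50.598°.

latitude -8.033°, longitude -50.598°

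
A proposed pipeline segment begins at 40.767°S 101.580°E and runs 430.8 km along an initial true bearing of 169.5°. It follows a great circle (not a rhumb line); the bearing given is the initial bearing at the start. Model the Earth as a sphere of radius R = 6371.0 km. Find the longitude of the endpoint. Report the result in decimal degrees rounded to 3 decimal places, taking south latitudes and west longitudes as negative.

longitude 102.570°

Central angle δ = d/R = 0.067619 rad.
Start latitude φ₁ = -0.711518 rad; initial bearing θ = 2.958333 rad.
Destination latitude: φ₂ = arcsin( sin φ₁ cos δ + cos φ₁ sin δ cos θ ) = arcsin(-0.701809) = -44.572°.
Δλ = atan2( sin θ sin δ cos φ₁ , cos δ − sin φ₁ sin φ₂ ) = atan2(0.009326, 0.539444) = 0.017286 rad = 0.990°.
λ₂ = λ₁ + Δλ = 102.570°.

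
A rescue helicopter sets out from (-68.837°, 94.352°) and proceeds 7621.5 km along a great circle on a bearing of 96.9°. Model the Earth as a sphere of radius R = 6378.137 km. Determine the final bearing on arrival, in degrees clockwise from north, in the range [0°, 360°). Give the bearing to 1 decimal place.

final bearing 22.8°

Central angle δ = d/R = 1.194941 rad.
With φ₁ = -68.837° = -1.201432 rad and θ = 96.9° = 1.691224 rad:
Destination latitude: φ₂ = arcsin( sin φ₁ cos δ + cos φ₁ sin δ cos θ ) = arcsin(-0.382656) = -22.498°.
Then Δλ = atan2(0.333389, 0.010219) = 1.540154 rad, from sin θ sin δ cos φ₁ over cos δ − sin φ₁ sin φ₂.
λ₂ = 94.352° + 88.244° = 182.596°, normalized to (−180°, 180°] → -177.404°.
The forward bearing on arrival equals the back-azimuth from the destination plus 180°.
Back-azimuth from P₂ (-22.5°, -177.4°) to P₁ (-68.8°, 94.4°), with Δλ' = λ₁ − λ₂ = 271.8°: atan2( sin Δλ' cos φ₁ , cos φ₂ sin φ₁ − sin φ₂ cos φ₁ cos Δλ' ) = 202.8°.
Final bearing = (202.8° + 180°) mod 360° = 22.8°.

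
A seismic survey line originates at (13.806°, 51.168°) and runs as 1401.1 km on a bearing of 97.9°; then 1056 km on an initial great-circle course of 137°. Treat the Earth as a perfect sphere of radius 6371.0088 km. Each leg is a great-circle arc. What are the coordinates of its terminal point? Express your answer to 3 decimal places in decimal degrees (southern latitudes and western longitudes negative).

Apply the spherical direct solution leg by leg, carrying full precision between legs.
Leg 1: from (13.806°, 51.168°), δ = 1401.1/6371.0088 = 0.219918 rad, θ = 97.9° → φ = 11.758°, λ = 63.919°.
Leg 2: from (11.758°, 63.919°), δ = 1056/6371.0088 = 0.165751 rad, θ = 137° → φ = 4.752°, λ = 70.402°.

latitude 4.752°, longitude 70.402°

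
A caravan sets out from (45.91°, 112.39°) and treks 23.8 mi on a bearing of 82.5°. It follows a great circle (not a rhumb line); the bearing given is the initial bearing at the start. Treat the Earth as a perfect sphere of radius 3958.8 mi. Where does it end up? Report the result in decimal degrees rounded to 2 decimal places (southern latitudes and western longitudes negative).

latitude 45.95°, longitude 112.88°

δ = 23.8/3958.8 = 0.006012 rad (0.3445°).
Start latitude φ₁ = 0.801281 rad; initial bearing θ = 1.439897 rad.
Destination latitude: φ₂ = arcsin( sin φ₁ cos δ + cos φ₁ sin δ cos θ ) = arcsin(0.718781) = 45.95°.
For the longitude increment, Δλ = atan2( sin θ sin δ cos φ₁, cos δ − sin φ₁ sin φ₂ ) = atan2(0.004147, 0.483719) = 0.49°.
λ₂ = 112.39° + 0.49° = 112.88°.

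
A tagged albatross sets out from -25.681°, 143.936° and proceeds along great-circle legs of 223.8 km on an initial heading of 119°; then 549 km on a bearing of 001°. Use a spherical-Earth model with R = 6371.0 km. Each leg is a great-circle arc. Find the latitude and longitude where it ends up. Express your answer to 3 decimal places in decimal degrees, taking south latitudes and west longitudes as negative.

latitude -21.707°, longitude 145.998°

Apply the spherical direct solution leg by leg, carrying full precision between legs.
Leg 1: from (-25.681°, 143.936°), δ = 223.8/6371 = 0.035128 rad, θ = 119° → φ = -26.644°, λ = 145.905°.
Leg 2: from (-26.644°, 145.905°), δ = 549/6371 = 0.086172 rad, θ = 1° → φ = -21.707°, λ = 145.998°.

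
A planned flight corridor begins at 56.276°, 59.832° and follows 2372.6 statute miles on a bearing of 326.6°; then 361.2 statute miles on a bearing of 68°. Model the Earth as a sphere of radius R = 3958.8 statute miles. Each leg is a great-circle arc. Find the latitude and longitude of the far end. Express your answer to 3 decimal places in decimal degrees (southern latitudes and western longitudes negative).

Apply the spherical direct solution leg by leg, carrying full precision between legs.
Leg 1: from (56.276°, 59.832°), δ = 2372.6/3958.8 = 0.599323 rad, θ = 326.6° → φ = 71.481°, λ = -18.035°.
Leg 2: from (71.481°, -18.035°), δ = 361.2/3958.8 = 0.091240 rad, θ = 68° → φ = 72.769°, λ = -1.466°.

latitude 72.769°, longitude -1.466°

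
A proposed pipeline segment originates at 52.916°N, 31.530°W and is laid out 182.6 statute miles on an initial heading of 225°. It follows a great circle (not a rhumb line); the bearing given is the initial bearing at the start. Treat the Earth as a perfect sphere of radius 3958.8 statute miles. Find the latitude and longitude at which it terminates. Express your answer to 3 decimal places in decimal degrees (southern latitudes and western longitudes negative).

latitude 51.009°, longitude -34.500°

Angular distance δ = d/R = 182.6 / 3958.8 = 0.046125 rad.
Start latitude φ₁ = 0.923558 rad; initial bearing θ = 3.926991 rad.
sin φ₂ = sin φ₁ cos δ + cos φ₁ sin δ cos θ = (0.797752)(0.998936) + (0.602985)(0.046109)(-0.707107) = 0.777244
φ₂ = asin(0.777244) = 0.890274 rad = 51.009°.
For the longitude increment, Δλ = atan2( sin θ sin δ cos φ₁, cos δ − sin φ₁ sin φ₂ ) = atan2(-0.019660, 0.378888) = -2.970°.
λ₂ = λ₁ + Δλ = -34.500°.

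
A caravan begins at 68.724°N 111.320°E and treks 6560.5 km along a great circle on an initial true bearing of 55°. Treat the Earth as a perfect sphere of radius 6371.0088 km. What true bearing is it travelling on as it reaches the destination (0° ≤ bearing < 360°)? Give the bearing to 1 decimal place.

Angular distance δ = d/R = 6560.5 / 6371.0088 = 1.029743 rad.
With φ₁ = 68.724° = 1.199460 rad and θ = 55° = 0.959931 rad:
sin φ₂ = sin φ₁ cos δ + cos φ₁ sin δ cos θ = (0.931843)(0.515039) + (0.362861)(0.857167)(0.573576) = 0.658337
φ₂ = asin(0.658337) = 0.718607 rad = 41.173°.
For the longitude increment, Δλ = atan2( sin θ sin δ cos φ₁, cos δ − sin φ₁ sin φ₂ ) = atan2(0.254783, -0.098427) = 111.122°.
λ₂ = 111.320° + 111.122° = 222.442°, normalized to (−180°, 180°] → -137.558°.
The forward bearing on arrival equals the back-azimuth from the destination plus 180°.
Back-azimuth from P₂ (41.2°, -137.6°) to P₁ (68.7°, 111.3°), with Δλ' = λ₁ − λ₂ = 248.9°: atan2( sin Δλ' cos φ₁ , cos φ₂ sin φ₁ − sin φ₂ cos φ₁ cos Δλ' ) = 336.7°.
Final bearing = (336.7° + 180°) mod 360° = 156.7°.

final bearing 156.7°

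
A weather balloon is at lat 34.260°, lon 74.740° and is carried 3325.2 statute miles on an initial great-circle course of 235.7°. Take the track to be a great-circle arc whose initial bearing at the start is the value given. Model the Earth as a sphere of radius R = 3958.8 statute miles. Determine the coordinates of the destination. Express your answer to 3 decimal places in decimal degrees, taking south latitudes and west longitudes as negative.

latitude 1.660°, longitude 36.760°

The arc subtends δ = 3325.2/3958.8 = 0.839952 rad at the centre.
With φ₁ = 34.260° = 0.597950 rad and θ = 235.7° = 4.113741 rad:
Applying the spherical law of cosines for sides, sin φ₂ = sin φ₁ cos δ + cos φ₁ sin δ cos θ = 0.028966, so φ₂ = 1.660°.
For the longitude increment, Δλ = atan2( sin θ sin δ cos φ₁, cos δ − sin φ₁ sin φ₂ ) = atan2(-0.508393, 0.651193) = -37.980°.
λ₂ = 74.740° + -37.980° = 36.760°.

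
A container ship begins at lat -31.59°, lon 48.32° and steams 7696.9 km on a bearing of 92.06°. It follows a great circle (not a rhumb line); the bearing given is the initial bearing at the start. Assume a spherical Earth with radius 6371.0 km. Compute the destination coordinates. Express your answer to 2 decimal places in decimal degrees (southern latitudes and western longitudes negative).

latitude -12.38°, longitude 121.38°

Angular distance δ = d/R = 7696.9 / 6371 = 1.208115 rad.
With φ₁ = -31.59° = -0.551350 rad and θ = 92.06° = 1.606750 rad:
Destination latitude: φ₂ = arcsin( sin φ₁ cos δ + cos φ₁ sin δ cos θ ) = arcsin(-0.214476) = -12.38°.
For the longitude increment, Δλ = atan2( sin θ sin δ cos φ₁, cos δ − sin φ₁ sin φ₂ ) = atan2(0.795892, 0.242432) = 73.06°.
λ₂ = 48.32° + 73.06° = 121.38°.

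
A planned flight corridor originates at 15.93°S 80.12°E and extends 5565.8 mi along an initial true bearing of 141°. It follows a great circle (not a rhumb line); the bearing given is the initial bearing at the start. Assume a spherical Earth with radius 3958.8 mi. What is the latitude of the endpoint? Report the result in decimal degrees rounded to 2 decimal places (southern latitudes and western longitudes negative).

latitude -51.46°

Central angle δ = d/R = 1.405931 rad.
Start latitude φ₁ = -0.278031 rad; initial bearing θ = 2.460914 rad.
Applying the spherical law of cosines for sides, sin φ₂ = sin φ₁ cos δ + cos φ₁ sin δ cos θ = -0.782213, so φ₂ = -51.46°.
For the longitude increment, Δλ = atan2( sin θ sin δ cos φ₁, cos δ − sin φ₁ sin φ₂ ) = atan2(0.596947, -0.050569) = 94.84°.
λ₂ = 80.12° + 94.84° = 174.96°.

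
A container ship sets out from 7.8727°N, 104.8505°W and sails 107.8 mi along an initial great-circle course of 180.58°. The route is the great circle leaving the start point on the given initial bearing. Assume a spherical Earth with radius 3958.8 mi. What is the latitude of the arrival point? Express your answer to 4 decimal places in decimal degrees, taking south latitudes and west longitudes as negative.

Central angle δ = d/R = 0.027230 rad.
With φ₁ = 7.8727° = 0.137405 rad and θ = 180.58° = 3.151716 rad:
sin φ₂ = sin φ₁ cos δ + cos φ₁ sin δ cos θ = (0.136973)(0.999629) + (0.990575)(0.027227)(-0.999949) = 0.109953
φ₂ = asin(0.109953) = 0.110175 rad = 6.3126°.
For the longitude increment, Δλ = atan2( sin θ sin δ cos φ₁, cos δ − sin φ₁ sin φ₂ ) = atan2(-0.000273, 0.984569) = -0.0159°.
λ₂ = λ₁ + Δλ = -104.8664°.

latitude 6.3126°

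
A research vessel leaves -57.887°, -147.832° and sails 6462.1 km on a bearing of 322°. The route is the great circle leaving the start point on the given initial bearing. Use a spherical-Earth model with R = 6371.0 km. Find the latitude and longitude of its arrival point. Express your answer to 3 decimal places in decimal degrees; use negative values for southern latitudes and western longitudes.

The arc subtends δ = 6462.1/6371 = 1.014299 rad at the centre.
With φ₁ = -57.887° = -1.010319 rad and θ = 322° = 5.619960 rad:
Applying the spherical law of cosines for sides, sin φ₂ = sin φ₁ cos δ + cos φ₁ sin δ cos θ = -0.091707, so φ₂ = -5.262°.
Δλ = atan2( sin θ sin δ cos φ₁ , cos δ − sin φ₁ sin φ₂ ) = atan2(-0.277897, 0.450539) = -0.552688 rad = -31.667°.
λ₂ = -147.832° + -31.667° = -179.499°.

latitude -5.262°, longitude -179.499°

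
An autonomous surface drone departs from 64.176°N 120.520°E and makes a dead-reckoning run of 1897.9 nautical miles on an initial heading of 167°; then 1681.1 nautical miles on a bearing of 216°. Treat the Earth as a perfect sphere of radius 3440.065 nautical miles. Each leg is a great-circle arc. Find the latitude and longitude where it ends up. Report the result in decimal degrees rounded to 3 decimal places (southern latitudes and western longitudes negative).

latitude 9.310°, longitude 112.361°

Apply the spherical direct solution leg by leg, carrying full precision between legs.
Leg 1: from (64.176°, 120.520°), δ = 1897.9/3440.065 = 0.551705 rad, θ = 167° → φ = 32.964°, λ = 128.599°.
Leg 2: from (32.964°, 128.599°), δ = 1681.1/3440.065 = 0.488683 rad, θ = 216° → φ = 9.310°, λ = 112.361°.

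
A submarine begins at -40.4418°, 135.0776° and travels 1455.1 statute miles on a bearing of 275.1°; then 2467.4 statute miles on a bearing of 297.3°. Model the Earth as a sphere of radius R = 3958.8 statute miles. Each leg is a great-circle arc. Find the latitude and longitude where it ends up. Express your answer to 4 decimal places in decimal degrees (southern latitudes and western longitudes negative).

Apply the spherical direct solution leg by leg, carrying full precision between legs.
Leg 1: from (-40.4418°, 135.0776°), δ = 1455.1/3958.8 = 0.367561 rad, θ = 275.1° → φ = -35.5235°, λ = 108.9885°.
Leg 2: from (-35.5235°, 108.9885°), δ = 2467.4/3958.8 = 0.623270 rad, θ = 297.3° → φ = -14.7086°, λ = 76.5595°.

latitude -14.7086°, longitude 76.5595°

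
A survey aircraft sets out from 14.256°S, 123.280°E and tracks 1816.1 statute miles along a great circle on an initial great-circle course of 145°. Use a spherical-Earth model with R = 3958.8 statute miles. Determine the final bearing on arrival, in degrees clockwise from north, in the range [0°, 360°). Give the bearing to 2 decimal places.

The arc subtends δ = 1816.1/3958.8 = 0.458750 rad at the centre.
With φ₁ = -14.256° = -0.248814 rad and θ = 145° = 2.530727 rad:
sin φ₂ = sin φ₁ cos δ + cos φ₁ sin δ cos θ = (-0.246255)(0.896607) + (0.969205)(0.442828)(-0.819152) = -0.572366
φ₂ = asin(-0.572366) = -0.609389 rad = -34.915°.
Then Δλ = atan2(0.246174, 0.755659) = 0.314932 rad, from sin θ sin δ cos φ₁ over cos δ − sin φ₁ sin φ₂.
λ₂ = 123.280° + 18.044° = 141.324°.
The forward bearing on arrival equals the back-azimuth from the destination plus 180°.
Back-azimuth from P₂ (-34.92°, 141.32°) to P₁ (-14.26°, 123.28°), with Δλ' = λ₁ − λ₂ = -18.04°: atan2( sin Δλ' cos φ₁ , cos φ₂ sin φ₁ − sin φ₂ cos φ₁ cos Δλ' ) = 317.32°.
Final bearing = (317.32° + 180°) mod 360° = 137.32°.

final bearing 137.32°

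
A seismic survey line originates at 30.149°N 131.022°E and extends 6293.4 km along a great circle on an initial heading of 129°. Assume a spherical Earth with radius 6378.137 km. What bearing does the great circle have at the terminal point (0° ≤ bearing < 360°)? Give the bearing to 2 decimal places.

final bearing 136.94°

The arc subtends δ = 6293.4/6378.137 = 0.986714 rad at the centre.
With φ₁ = 30.149° = 0.526199 rad and θ = 129° = 2.251475 rad:
Destination latitude: φ₂ = arcsin( sin φ₁ cos δ + cos φ₁ sin δ cos θ ) = arcsin(-0.177013) = -10.196°.
Then Δλ = atan2(0.560608, 0.640339) = 0.719105 rad, from sin θ sin δ cos φ₁ over cos δ − sin φ₁ sin φ₂.
Hence λ₂ = 131.022° + 41.202° = 172.224°.
The forward bearing on arrival equals the back-azimuth from the destination plus 180°.
Back-azimuth from P₂ (-10.20°, 172.22°) to P₁ (30.15°, 131.02°), with Δλ' = λ₁ − λ₂ = -41.20°: atan2( sin Δλ' cos φ₁ , cos φ₂ sin φ₁ − sin φ₂ cos φ₁ cos Δλ' ) = 316.94°.
Final bearing = (316.94° + 180°) mod 360° = 136.94°.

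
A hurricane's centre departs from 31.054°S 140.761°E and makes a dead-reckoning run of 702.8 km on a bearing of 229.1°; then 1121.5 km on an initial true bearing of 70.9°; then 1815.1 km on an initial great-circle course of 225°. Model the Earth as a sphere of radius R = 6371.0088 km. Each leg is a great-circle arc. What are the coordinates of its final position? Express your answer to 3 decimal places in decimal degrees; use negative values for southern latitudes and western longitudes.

Apply the spherical direct solution leg by leg, carrying full precision between legs.
Leg 1: from (-31.054°, 140.761°), δ = 702.8/6371.0088 = 0.110312 rad, θ = 229.1° → φ = -35.062°, λ = 134.926°.
Leg 2: from (-35.062°, 134.926°), δ = 1121.5/6371.0088 = 0.176032 rad, θ = 70.9° → φ = -31.244°, λ = 146.087°.
Leg 3: from (-31.244°, 146.087°), δ = 1815.1/6371.0088 = 0.284900 rad, θ = 225° → φ = -41.889°, λ = 130.603°.

latitude -41.889°, longitude 130.603°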